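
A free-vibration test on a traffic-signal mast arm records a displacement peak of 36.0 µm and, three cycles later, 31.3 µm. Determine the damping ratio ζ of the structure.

0.00742

Logarithmic decrement δ = (1/n)·ln(x₀/x_n) = (1/3)·ln(36.0/31.3) = (1/3)·ln(1.150) = 0.04663.
ζ = δ/√(4π² + δ²) = 0.04663/√(39.48 + 0.00217) = 0.04663/6.283 = 0.007422.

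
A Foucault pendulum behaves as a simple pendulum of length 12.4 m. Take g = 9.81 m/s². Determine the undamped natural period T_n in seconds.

For a simple pendulum ω_n = √(g/L) = √(9.81/12.4) = √0.7911 = 0.8895 rad/s.
T_n = 2π/ω_n = 6.283/0.8895 = 7.064 s.

7.06 s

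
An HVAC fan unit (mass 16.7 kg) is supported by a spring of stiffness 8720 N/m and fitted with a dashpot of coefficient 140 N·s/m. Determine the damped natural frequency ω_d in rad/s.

22.5 rad/s

ω_n = √(k/m) = √(8720/16.7) = 22.85 rad/s.
Critical damping c_c = 2√(k·m) = 2√(8720 × 16.7) = 763.2 N·s/m, so ζ = c/c_c = 140/763.2 = 0.1834.
ω_d = ω_n√(1 − ζ²) = 22.85 × √(1 − 0.0336) = 22.46 rad/s.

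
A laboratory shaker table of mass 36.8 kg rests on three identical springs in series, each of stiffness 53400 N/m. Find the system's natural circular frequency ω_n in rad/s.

22.0 rad/s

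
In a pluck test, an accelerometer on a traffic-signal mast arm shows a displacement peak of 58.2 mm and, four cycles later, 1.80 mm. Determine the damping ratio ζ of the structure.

Logarithmic decrement δ = (1/n)·ln(x₀/x_n) = (1/4)·ln(58.2/1.80) = (1/4)·ln(32.33) = 0.8690.
ζ = δ/√(4π² + δ²) = 0.8690/√(39.48 + 0.755) = 0.8690/6.343 = 0.1370.

0.137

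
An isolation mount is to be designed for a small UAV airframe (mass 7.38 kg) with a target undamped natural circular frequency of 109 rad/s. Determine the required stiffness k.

87700 N/m

k = m·ω_n² = 7.38 × 109.0² = 7.38 × 11880 = 87680 N/m.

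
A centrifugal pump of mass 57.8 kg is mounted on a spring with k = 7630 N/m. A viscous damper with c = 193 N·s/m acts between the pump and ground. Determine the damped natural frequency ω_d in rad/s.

11.4 rad/s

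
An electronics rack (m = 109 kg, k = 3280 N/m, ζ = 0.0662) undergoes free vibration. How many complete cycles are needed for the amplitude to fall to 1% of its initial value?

12 cycles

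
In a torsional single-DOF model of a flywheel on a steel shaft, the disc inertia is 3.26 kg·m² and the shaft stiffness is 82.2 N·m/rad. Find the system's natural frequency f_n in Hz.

0.799 Hz

ω_n = √(k_t/J) = √(82.2/3.26) = √25.21 = 5.021 rad/s.
f_n = ω_n/(2π) = 5.021/6.283 = 0.7992 Hz.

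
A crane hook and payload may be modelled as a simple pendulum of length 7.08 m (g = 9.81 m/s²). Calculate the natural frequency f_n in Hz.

0.187 Hz

For a simple pendulum ω_n = √(g/L) = √(9.81/7.08) = √1.386 = 1.177 rad/s.
f_n = ω_n/(2π) = 1.177/6.283 = 0.1873 Hz.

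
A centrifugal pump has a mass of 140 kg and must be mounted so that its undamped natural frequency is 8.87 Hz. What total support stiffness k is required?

435000 N/m

ω_n = 2πf_n = 2π × 8.87 = 55.73 rad/s.
k = m·ω_n² = 140 × 55.73² = 140 × 3106 = 434800 N/m.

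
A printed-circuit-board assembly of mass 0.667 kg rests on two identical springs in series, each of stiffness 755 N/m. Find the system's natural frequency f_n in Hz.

3.79 Hz

Series springs: 1/k_eq = 2/755, so k_eq = 755/2 = 377.5 N/m.
ω_n = √(k_eq/m) = √(377.5/0.667) = √566.0 = 23.79 rad/s.
f_n = ω_n/(2π) = 23.79/6.283 = 3.786 Hz.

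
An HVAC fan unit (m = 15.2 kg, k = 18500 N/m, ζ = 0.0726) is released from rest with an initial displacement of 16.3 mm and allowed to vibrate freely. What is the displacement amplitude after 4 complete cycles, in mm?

2.62 mm

Logarithmic decrement δ = 2πζ/√(1 − ζ²) = 2π × 0.07260/√(1 − 0.00527) = 0.4574.
After n cycles, x_n/x₀ = e^(−nδ), so x_4 = 16.3 × e^(−4 × 0.4574) = 16.3 × 0.1605 = 2.616 mm.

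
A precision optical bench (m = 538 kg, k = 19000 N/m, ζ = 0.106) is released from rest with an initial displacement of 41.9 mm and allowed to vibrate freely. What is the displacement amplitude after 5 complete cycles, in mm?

1.47 mm

Logarithmic decrement δ = 2πζ/√(1 − ζ²) = 2π × 0.1060/√(1 − 0.0112) = 0.6698.
After n cycles, x_n/x₀ = e^(−nδ), so x_5 = 41.9 × e^(−5 × 0.6698) = 41.9 × 0.03512 = 1.472 mm.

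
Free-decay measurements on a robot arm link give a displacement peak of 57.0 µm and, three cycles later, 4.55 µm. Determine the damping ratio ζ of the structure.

Logarithmic decrement δ = (1/n)·ln(x₀/x_n) = (1/3)·ln(57.0/4.55) = (1/3)·ln(12.53) = 0.8426.
ζ = δ/√(4π² + δ²) = 0.8426/√(39.48 + 0.710) = 0.8426/6.339 = 0.1329.

0.133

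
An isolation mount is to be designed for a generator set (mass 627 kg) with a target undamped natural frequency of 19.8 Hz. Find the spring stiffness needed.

9700000 N/m

ω_n = 2πf_n = 2π × 19.8 = 124.4 rad/s.
k = m·ω_n² = 627 × 124.4² = 627 × 15480 = 9704000 N/m.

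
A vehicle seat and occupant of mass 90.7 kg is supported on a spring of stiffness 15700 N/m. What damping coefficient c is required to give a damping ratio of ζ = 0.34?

c_c = 2√(k·m) = 2√(15700 × 90.7) = 2387 N·s/m.
c = ζ·c_c = 0.34 × 2387 = 811.5 N·s/m.

811 N·s/m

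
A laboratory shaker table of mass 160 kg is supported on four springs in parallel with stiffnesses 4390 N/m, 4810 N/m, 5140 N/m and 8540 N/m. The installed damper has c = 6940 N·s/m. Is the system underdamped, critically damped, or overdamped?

overdamped

Parallel springs add: k_eq = 4390 + 4810 + 5140 + 8540 = 22880 N/m.
c_c = 2√(k_eq·m) = 3827 N·s/m; ζ = c/c_c = 6940/3827 = 1.81.
Since ζ > 1 the system is overdamped.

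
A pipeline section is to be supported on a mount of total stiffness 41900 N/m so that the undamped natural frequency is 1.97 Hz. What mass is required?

273 kg

ω_n = 2πf_n = 2π × 1.97 = 12.38 rad/s.
m = k/ω_n² = 41900/12.38² = 41900/153.2 = 273.5 kg.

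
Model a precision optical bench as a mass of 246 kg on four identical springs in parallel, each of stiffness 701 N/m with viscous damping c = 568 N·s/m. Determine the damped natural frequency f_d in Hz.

Parallel springs add: k_eq = 4 × 701 = 2804 N/m.
ω_n = √(k_eq/m) = √(2804/246) = 3.376 rad/s.
Critical damping c_c = 2√(k_eq·m) = 2√(2804 × 246) = 1661 N·s/m, so ζ = c/c_c = 568/1661 = 0.3419.
ω_d = ω_n√(1 − ζ²) = 3.376 × √(1 − 0.117) = 3.173 rad/s.
f_d = ω_d/(2π) = 0.5049 Hz.

0.505 Hz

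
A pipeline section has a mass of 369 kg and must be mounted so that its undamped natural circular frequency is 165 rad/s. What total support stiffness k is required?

k = m·ω_n² = 369 × 165.0² = 369 × 27220 = 10050000 N/m.

10000000 N/m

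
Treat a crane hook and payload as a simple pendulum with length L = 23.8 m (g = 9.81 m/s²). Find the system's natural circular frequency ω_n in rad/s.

0.642 rad/s

For a simple pendulum ω_n = √(g/L) = √(9.81/23.8) = √0.4122 = 0.6420 rad/s.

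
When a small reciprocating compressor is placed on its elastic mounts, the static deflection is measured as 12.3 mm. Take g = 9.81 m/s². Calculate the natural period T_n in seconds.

ω_n = √(g/δ_st) = √(9.81/0.0123) = √797.6 = 28.24 rad/s.
T_n = 2π/ω_n = 6.283/28.24 = 0.2225 s.

0.222 s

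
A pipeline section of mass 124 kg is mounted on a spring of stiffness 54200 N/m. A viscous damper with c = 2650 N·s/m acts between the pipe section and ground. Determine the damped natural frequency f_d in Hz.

2.86 Hz

ω_n = √(k/m) = √(54200/124) = 20.91 rad/s.
Critical damping c_c = 2√(k·m) = 2√(54200 × 124) = 5185 N·s/m, so ζ = c/c_c = 2650/5185 = 0.5111.
ω_d = ω_n√(1 − ζ²) = 20.91 × √(1 − 0.261) = 17.97 rad/s.
f_d = ω_d/(2π) = 2.860 Hz.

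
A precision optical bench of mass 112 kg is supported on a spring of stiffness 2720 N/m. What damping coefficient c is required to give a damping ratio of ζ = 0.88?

c_c = 2√(k·m) = 2√(2720 × 112) = 1104 N·s/m.
c = ζ·c_c = 0.88 × 1104 = 971.4 N·s/m.

971 N·s/m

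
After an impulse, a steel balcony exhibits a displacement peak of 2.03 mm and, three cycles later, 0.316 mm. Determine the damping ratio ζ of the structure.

Logarithmic decrement δ = (1/n)·ln(x₀/x_n) = (1/3)·ln(2.03/0.316) = (1/3)·ln(6.424) = 0.6200.
ζ = δ/√(4π² + δ²) = 0.6200/√(39.48 + 0.384) = 0.6200/6.314 = 0.09820.

0.0982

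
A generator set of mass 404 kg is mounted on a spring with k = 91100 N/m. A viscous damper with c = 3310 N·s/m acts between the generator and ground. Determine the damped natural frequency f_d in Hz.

2.30 Hz

ω_n = √(k/m) = √(91100/404) = 15.02 rad/s.
Critical damping c_c = 2√(k·m) = 2√(91100 × 404) = 12130 N·s/m, so ζ = c/c_c = 3310/12130 = 0.2728.
ω_d = ω_n√(1 − ζ²) = 15.02 × √(1 − 0.0744) = 14.45 rad/s.
f_d = ω_d/(2π) = 2.299 Hz.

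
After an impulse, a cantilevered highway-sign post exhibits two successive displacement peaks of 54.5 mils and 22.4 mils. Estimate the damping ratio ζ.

0.140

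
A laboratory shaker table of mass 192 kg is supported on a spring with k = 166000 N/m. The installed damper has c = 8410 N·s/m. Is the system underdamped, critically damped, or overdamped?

underdamped

c_c = 2√(k·m) = 11290 N·s/m; ζ = c/c_c = 8410/11290 = 0.745.
Since ζ < 1 the system is underdamped.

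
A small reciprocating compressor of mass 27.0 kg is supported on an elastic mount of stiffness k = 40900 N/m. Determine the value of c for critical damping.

2100 N·s/m

c_c = 2√(k·m) = 2√(40900 × 27.0) = 2 × 1051 = 2102 N·s/m.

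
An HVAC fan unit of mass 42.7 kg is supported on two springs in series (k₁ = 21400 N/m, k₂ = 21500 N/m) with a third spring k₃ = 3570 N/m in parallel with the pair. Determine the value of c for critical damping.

1560 N·s/m

Series pair: k_s = k₁k₂/(k₁+k₂) = (21400)(21500)/(21400 + 21500) = 10720 N/m. In parallel with k₃: k_eq = 10720 + 3570 = 14290 N/m.
c_c = 2√(k_eq·m) = 2√(14290 × 42.7) = 2 × 781.3 = 1563 N·s/m.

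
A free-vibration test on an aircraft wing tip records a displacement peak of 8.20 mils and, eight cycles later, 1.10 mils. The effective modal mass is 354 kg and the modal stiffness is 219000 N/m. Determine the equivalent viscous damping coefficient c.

703 N·s/m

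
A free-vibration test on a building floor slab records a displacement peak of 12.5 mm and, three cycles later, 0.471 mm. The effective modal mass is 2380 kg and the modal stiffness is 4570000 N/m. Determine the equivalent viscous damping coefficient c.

Logarithmic decrement δ = (1/n)·ln(x₀/x_n) = (1/3)·ln(12.5/0.471) = (1/3)·ln(26.54) = 1.093.
ζ = δ/√(4π² + δ²) = 1.093/√(39.48 + 1.19) = 1.093/6.378 = 0.1714.
c = ζ · 2√(km) = 0.1714 × 2√(4570000 × 2380) = 0.1714 × 208600 = 35740 N·s/m.

35700 N·s/m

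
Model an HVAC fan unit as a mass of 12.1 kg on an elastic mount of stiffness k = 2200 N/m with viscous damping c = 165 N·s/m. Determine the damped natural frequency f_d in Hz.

ω_n = √(k/m) = √(2200/12.1) = 13.48 rad/s.
Critical damping c_c = 2√(k·m) = 2√(2200 × 12.1) = 326.3 N·s/m, so ζ = c/c_c = 165/326.3 = 0.5056.
ω_d = ω_n√(1 − ζ²) = 13.48 × √(1 − 0.256) = 11.63 rad/s.
f_d = ω_d/(2π) = 1.851 Hz.

1.85 Hz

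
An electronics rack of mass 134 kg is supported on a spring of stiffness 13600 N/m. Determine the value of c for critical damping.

c_c = 2√(k·m) = 2√(13600 × 134) = 2 × 1350 = 2700 N·s/m.

2700 N·s/m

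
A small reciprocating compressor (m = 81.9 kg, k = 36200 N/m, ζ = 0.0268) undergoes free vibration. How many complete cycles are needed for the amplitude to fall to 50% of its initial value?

5 cycles

Logarithmic decrement δ = 2πζ/√(1 − ζ²) = 2π × 0.02680/√(1 − 0.000718) = 0.1684.
x_n/x₀ = e^(−nδ) ≤ 0.5; take ln: n ≥ ln(1/0.5)/δ = 0.6931/0.1684 = 4.115.
So 5 complete cycles are required.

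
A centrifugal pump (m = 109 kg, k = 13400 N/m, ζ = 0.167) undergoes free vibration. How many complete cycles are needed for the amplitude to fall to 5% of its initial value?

Logarithmic decrement δ = 2πζ/√(1 − ζ²) = 2π × 0.1670/√(1 − 0.0279) = 1.064.
x_n/x₀ = e^(−nδ) ≤ 0.05; take ln: n ≥ ln(1/0.05)/δ = 2.996/1.064 = 2.815.
So 3 complete cycles are required.

3 cycles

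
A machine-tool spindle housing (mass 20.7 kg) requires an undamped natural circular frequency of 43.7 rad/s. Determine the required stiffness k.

k = m·ω_n² = 20.7 × 43.70² = 20.7 × 1910 = 39530 N/m.

39500 N/m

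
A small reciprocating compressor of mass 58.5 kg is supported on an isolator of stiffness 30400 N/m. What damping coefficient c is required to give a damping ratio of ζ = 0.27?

720 N·s/m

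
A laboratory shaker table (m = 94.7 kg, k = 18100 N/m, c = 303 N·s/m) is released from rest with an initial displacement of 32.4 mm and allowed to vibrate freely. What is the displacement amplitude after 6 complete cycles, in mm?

ζ = c/(2√(km)) = 303/(2√(18100 × 94.7)) = 303/2618 = 0.1157.
Logarithmic decrement δ = 2πζ/√(1 − ζ²) = 2π × 0.1157/√(1 − 0.0134) = 0.7320.
After n cycles, x_n/x₀ = e^(−nδ), so x_6 = 32.4 × e^(−6 × 0.7320) = 32.4 × 0.01238 = 0.4010 mm.

0.401 mm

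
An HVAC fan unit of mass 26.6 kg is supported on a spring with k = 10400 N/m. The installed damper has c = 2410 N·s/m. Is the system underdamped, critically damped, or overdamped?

overdamped

c_c = 2√(k·m) = 1052 N·s/m; ζ = c/c_c = 2410/1052 = 2.29.
Since ζ > 1 the system is overdamped.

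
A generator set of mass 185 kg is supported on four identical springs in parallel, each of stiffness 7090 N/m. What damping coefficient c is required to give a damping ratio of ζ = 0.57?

Parallel springs add: k_eq = 4 × 7090 = 28360 N/m.
c_c = 2√(k_eq·m) = 2√(28360 × 185) = 4581 N·s/m.
c = ζ·c_c = 0.57 × 4581 = 2611 N·s/m.

2610 N·s/m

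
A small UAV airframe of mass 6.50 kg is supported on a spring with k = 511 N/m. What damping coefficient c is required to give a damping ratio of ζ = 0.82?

c_c = 2√(k·m) = 2√(511.0 × 6.50) = 115.3 N·s/m.
c = ζ·c_c = 0.82 × 115.3 = 94.52 N·s/m.

94.5 N·s/m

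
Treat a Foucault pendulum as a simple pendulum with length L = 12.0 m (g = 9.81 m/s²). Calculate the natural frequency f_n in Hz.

0.144 Hz

For a simple pendulum ω_n = √(g/L) = √(9.81/12.0) = √0.8175 = 0.9042 rad/s.
f_n = ω_n/(2π) = 0.9042/6.283 = 0.1439 Hz.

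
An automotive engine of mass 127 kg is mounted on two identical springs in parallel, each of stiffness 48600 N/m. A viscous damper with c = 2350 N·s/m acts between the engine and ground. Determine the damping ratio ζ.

Parallel springs add: k_eq = 2 × 48600 = 97200 N/m.
ω_n = √(k_eq/m) = √(97200/127) = 27.67 rad/s.
Critical damping c_c = 2√(k_eq·m) = 2√(97200 × 127) = 7027 N·s/m, so ζ = c/c_c = 2350/7027 = 0.3344.

0.334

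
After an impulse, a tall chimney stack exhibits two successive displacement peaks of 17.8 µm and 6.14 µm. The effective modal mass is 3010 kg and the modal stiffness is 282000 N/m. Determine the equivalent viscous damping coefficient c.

9730 N·s/m

Logarithmic decrement δ = (1/n)·ln(x₀/x_n) = (1/1)·ln(17.8/6.14) = (1/1)·ln(2.899) = 1.064.
ζ = δ/√(4π² + δ²) = 1.064/√(39.48 + 1.13) = 1.064/6.373 = 0.1670.
c = ζ · 2√(km) = 0.1670 × 2√(282000 × 3010) = 0.1670 × 58270 = 9732 N·s/m.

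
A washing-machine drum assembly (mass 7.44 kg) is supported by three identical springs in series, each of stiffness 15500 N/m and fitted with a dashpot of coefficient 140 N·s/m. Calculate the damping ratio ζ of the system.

Series springs: 1/k_eq = 3/15500, so k_eq = 15500/3 = 5167 N/m.
ω_n = √(k_eq/m) = √(5167/7.44) = 26.35 rad/s.
Critical damping c_c = 2√(k_eq·m) = 2√(5167 × 7.44) = 392.1 N·s/m, so ζ = c/c_c = 140/392.1 = 0.3570.

0.357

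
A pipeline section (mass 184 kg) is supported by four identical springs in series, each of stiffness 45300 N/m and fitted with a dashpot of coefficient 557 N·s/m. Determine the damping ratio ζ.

Series springs: 1/k_eq = 4/45300, so k_eq = 45300/4 = 11320 N/m.
ω_n = √(k_eq/m) = √(11320/184) = 7.845 rad/s.
Critical damping c_c = 2√(k_eq·m) = 2√(11320 × 184) = 2887 N·s/m, so ζ = c/c_c = 557/2887 = 0.1929.

0.193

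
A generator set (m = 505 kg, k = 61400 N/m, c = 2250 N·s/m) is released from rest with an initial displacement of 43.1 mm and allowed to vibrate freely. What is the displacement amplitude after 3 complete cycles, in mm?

ζ = c/(2√(km)) = 2250/(2√(61400 × 505)) = 2250/11140 = 0.2020.
Logarithmic decrement δ = 2πζ/√(1 − ζ²) = 2π × 0.2020/√(1 − 0.0408) = 1.296.
After n cycles, x_n/x₀ = e^(−nδ), so x_3 = 43.1 × e^(−3 × 1.296) = 43.1 × 0.02048 = 0.8826 mm.

0.883 mm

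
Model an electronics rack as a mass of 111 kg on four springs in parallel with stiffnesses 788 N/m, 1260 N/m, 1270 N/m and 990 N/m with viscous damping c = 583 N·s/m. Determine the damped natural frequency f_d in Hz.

0.899 Hz

Parallel springs add: k_eq = 788 + 1260 + 1270 + 990 = 4308 N/m.
ω_n = √(k_eq/m) = √(4308/111) = 6.230 rad/s.
Critical damping c_c = 2√(k_eq·m) = 2√(4308 × 111) = 1383 N·s/m, so ζ = c/c_c = 583/1383 = 0.4215.
ω_d = ω_n√(1 − ζ²) = 6.230 × √(1 − 0.178) = 5.649 rad/s.
f_d = ω_d/(2π) = 0.8991 Hz.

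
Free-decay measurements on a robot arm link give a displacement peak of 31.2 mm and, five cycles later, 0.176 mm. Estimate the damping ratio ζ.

0.163

Logarithmic decrement δ = (1/n)·ln(x₀/x_n) = (1/5)·ln(31.2/0.176) = (1/5)·ln(177.3) = 1.036.
ζ = δ/√(4π² + δ²) = 1.036/√(39.48 + 1.07) = 1.036/6.368 = 0.1626.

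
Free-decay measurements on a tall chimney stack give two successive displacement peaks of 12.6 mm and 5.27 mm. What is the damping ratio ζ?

Logarithmic decrement δ = (1/n)·ln(x₀/x_n) = (1/1)·ln(12.6/5.27) = (1/1)·ln(2.391) = 0.8717.
ζ = δ/√(4π² + δ²) = 0.8717/√(39.48 + 0.760) = 0.8717/6.343 = 0.1374.

0.137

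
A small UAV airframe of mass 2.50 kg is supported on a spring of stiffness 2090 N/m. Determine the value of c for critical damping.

c_c = 2√(k·m) = 2√(2090 × 2.50) = 2 × 72.28 = 144.6 N·s/m.

145 N·s/m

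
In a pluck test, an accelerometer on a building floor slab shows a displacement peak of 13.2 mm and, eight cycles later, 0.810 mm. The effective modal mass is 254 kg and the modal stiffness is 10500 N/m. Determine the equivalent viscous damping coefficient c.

181 N·s/m

Logarithmic decrement δ = (1/n)·ln(x₀/x_n) = (1/8)·ln(13.2/0.810) = (1/8)·ln(16.30) = 0.3489.
ζ = δ/√(4π² + δ²) = 0.3489/√(39.48 + 0.122) = 0.3489/6.293 = 0.05544.
c = ζ · 2√(km) = 0.05544 × 2√(10500 × 254) = 0.05544 × 3266 = 181.1 N·s/m.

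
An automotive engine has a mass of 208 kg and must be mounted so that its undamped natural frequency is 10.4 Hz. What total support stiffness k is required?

888000 N/m

ω_n = 2πf_n = 2π × 10.4 = 65.35 rad/s.
k = m·ω_n² = 208 × 65.35² = 208 × 4270 = 888200 N/m.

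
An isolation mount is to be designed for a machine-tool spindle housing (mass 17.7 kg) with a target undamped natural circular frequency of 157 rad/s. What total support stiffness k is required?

436000 N/m

k = m·ω_n² = 17.7 × 157.0² = 17.7 × 24650 = 436300 N/m.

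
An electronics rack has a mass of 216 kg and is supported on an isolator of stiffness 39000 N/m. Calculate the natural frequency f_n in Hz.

2.14 Hz

ω_n = √(k/m) = √(39000/216) = √180.6 = 13.44 rad/s.
f_n = ω_n/(2π) = 13.44/6.283 = 2.139 Hz.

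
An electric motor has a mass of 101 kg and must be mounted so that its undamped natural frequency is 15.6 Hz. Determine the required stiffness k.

ω_n = 2πf_n = 2π × 15.6 = 98.02 rad/s.
k = m·ω_n² = 101 × 98.02² = 101 × 9607 = 970400 N/m.

970000 N/m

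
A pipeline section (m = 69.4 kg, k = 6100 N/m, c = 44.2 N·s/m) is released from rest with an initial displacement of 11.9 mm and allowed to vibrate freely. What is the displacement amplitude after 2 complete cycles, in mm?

ζ = c/(2√(km)) = 44.2/(2√(6100 × 69.4)) = 44.2/1301 = 0.03397.
Logarithmic decrement δ = 2πζ/√(1 − ζ²) = 2π × 0.03397/√(1 − 0.00115) = 0.2135.
After n cycles, x_n/x₀ = e^(−nδ), so x_2 = 11.9 × e^(−2 × 0.2135) = 11.9 × 0.6524 = 7.764 mm.

7.76 mm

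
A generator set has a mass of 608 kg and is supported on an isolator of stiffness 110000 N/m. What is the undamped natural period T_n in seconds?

0.467 s

ω_n = √(k/m) = √(110000/608) = √180.9 = 13.45 rad/s.
T_n = 2π/ω_n = 6.283/13.45 = 0.4671 s.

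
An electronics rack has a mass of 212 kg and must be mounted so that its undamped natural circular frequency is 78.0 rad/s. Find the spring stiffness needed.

1290000 N/m

k = m·ω_n² = 212 × 78.00² = 212 × 6084 = 1290000 N/m.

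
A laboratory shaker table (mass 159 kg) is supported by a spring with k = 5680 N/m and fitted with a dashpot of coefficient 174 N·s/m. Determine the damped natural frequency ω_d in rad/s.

ω_n = √(k/m) = √(5680/159) = 5.977 rad/s.
Critical damping c_c = 2√(k·m) = 2√(5680 × 159) = 1901 N·s/m, so ζ = c/c_c = 174/1901 = 0.09155.
ω_d = ω_n√(1 − ζ²) = 5.977 × √(1 − 0.00838) = 5.952 rad/s.

5.95 rad/s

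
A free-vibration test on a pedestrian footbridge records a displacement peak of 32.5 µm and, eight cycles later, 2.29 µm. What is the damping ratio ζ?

Logarithmic decrement δ = (1/n)·ln(x₀/x_n) = (1/8)·ln(32.5/2.29) = (1/8)·ln(14.19) = 0.3316.
ζ = δ/√(4π² + δ²) = 0.3316/√(39.48 + 0.110) = 0.3316/6.292 = 0.05270.

0.0527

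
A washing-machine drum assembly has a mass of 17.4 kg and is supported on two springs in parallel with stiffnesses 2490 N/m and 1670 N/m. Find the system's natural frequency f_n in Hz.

Parallel springs add: k_eq = 2490 + 1670 = 4160 N/m.
ω_n = √(k_eq/m) = √(4160/17.4) = √239.1 = 15.46 rad/s.
f_n = ω_n/(2π) = 15.46/6.283 = 2.461 Hz.

2.46 Hz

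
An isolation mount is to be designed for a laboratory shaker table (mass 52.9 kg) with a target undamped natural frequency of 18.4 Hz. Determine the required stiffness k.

707000 N/m

ω_n = 2πf_n = 2π × 18.4 = 115.6 rad/s.
k = m·ω_n² = 52.9 × 115.6² = 52.9 × 13370 = 707100 N/m.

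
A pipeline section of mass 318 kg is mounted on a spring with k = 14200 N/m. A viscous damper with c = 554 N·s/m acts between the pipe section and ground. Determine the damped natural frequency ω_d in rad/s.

ω_n = √(k/m) = √(14200/318) = 6.682 rad/s.
Critical damping c_c = 2√(k·m) = 2√(14200 × 318) = 4250 N·s/m, so ζ = c/c_c = 554/4250 = 0.1304.
ω_d = ω_n√(1 − ζ²) = 6.682 × √(1 − 0.0170) = 6.625 rad/s.

6.63 rad/s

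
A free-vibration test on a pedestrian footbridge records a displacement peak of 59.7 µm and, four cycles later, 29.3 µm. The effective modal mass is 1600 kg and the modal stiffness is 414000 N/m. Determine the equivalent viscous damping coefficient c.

Logarithmic decrement δ = (1/n)·ln(x₀/x_n) = (1/4)·ln(59.7/29.3) = (1/4)·ln(2.038) = 0.1779.
ζ = δ/√(4π² + δ²) = 0.1779/√(39.48 + 0.0317) = 0.1779/6.286 = 0.02831.
c = ζ · 2√(km) = 0.02831 × 2√(414000 × 1600) = 0.02831 × 51470 = 1457 N·s/m.

1460 N·s/m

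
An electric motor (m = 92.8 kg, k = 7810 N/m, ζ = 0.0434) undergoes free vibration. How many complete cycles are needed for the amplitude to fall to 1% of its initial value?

Logarithmic decrement δ = 2πζ/√(1 − ζ²) = 2π × 0.04340/√(1 − 0.00188) = 0.2729.
x_n/x₀ = e^(−nδ) ≤ 0.01; take ln: n ≥ ln(1/0.01)/δ = 4.605/0.2729 = 16.87.
So 17 complete cycles are required.

17 cycles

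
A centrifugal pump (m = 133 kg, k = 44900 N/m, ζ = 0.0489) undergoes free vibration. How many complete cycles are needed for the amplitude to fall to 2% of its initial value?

13 cycles

Logarithmic decrement δ = 2πζ/√(1 − ζ²) = 2π × 0.04890/√(1 − 0.00239) = 0.3076.
x_n/x₀ = e^(−nδ) ≤ 0.02; take ln: n ≥ ln(1/0.02)/δ = 3.912/0.3076 = 12.72.
So 13 complete cycles are required.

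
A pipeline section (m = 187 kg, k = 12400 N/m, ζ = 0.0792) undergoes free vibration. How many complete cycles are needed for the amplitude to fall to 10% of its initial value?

5 cycles

Logarithmic decrement δ = 2πζ/√(1 − ζ²) = 2π × 0.07920/√(1 − 0.00627) = 0.4992.
x_n/x₀ = e^(−nδ) ≤ 0.1; take ln: n ≥ ln(1/0.1)/δ = 2.303/0.4992 = 4.613.
So 5 complete cycles are required.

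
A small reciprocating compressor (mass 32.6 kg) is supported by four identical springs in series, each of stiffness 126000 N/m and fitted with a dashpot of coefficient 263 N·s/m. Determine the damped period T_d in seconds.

0.204 s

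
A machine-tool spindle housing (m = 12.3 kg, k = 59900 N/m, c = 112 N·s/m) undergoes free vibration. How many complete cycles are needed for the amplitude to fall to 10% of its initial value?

ζ = c/(2√(km)) = 112/(2√(59900 × 12.3)) = 112/1717 = 0.06524.
Logarithmic decrement δ = 2πζ/√(1 − ζ²) = 2π × 0.06524/√(1 − 0.00426) = 0.4108.
x_n/x₀ = e^(−nδ) ≤ 0.1; take ln: n ≥ ln(1/0.1)/δ = 2.303/0.4108 = 5.605.
So 6 complete cycles are required.

6 cycles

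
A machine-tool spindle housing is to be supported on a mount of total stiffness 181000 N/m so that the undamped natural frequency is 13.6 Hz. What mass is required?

24.8 kg

ω_n = 2πf_n = 2π × 13.6 = 85.45 rad/s.
m = k/ω_n² = 181000/85.45² = 181000/7302 = 24.79 kg.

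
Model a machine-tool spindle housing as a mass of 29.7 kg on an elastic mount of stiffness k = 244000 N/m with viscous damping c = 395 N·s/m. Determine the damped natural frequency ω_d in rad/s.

90.4 rad/s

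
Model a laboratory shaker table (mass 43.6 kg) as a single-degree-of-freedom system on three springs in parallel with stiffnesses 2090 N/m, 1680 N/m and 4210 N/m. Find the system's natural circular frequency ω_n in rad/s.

Parallel springs add: k_eq = 2090 + 1680 + 4210 = 7980 N/m.
ω_n = √(k_eq/m) = √(7980/43.6) = √183.0 = 13.53 rad/s.

13.5 rad/s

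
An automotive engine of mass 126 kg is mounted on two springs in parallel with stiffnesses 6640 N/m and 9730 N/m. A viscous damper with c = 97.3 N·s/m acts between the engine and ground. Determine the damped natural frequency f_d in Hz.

1.81 Hz

Parallel springs add: k_eq = 6640 + 9730 = 16370 N/m.
ω_n = √(k_eq/m) = √(16370/126) = 11.40 rad/s.
Critical damping c_c = 2√(k_eq·m) = 2√(16370 × 126) = 2872 N·s/m, so ζ = c/c_c = 97.3/2872 = 0.03387.
ω_d = ω_n√(1 − ζ²) = 11.40 × √(1 − 0.00115) = 11.39 rad/s.
f_d = ω_d/(2π) = 1.813 Hz.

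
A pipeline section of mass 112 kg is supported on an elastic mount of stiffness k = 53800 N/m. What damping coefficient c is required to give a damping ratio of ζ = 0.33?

c_c = 2√(k·m) = 2√(53800 × 112) = 4909 N·s/m.
c = ζ·c_c = 0.33 × 4909 = 1620 N·s/m.

1620 N·s/m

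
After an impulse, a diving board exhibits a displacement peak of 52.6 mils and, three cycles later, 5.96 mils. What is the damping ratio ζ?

Logarithmic decrement δ = (1/n)·ln(x₀/x_n) = (1/3)·ln(52.6/5.96) = (1/3)·ln(8.826) = 0.7259.
ζ = δ/√(4π² + δ²) = 0.7259/√(39.48 + 0.527) = 0.7259/6.325 = 0.1148.

0.115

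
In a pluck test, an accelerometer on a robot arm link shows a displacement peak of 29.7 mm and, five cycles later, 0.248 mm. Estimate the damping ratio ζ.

0.151

Logarithmic decrement δ = (1/n)·ln(x₀/x_n) = (1/5)·ln(29.7/0.248) = (1/5)·ln(119.8) = 0.9571.
ζ = δ/√(4π² + δ²) = 0.9571/√(39.48 + 0.916) = 0.9571/6.356 = 0.1506.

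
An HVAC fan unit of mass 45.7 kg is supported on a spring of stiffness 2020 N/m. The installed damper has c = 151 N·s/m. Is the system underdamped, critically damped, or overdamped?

underdamped

c_c = 2√(k·m) = 607.7 N·s/m; ζ = c/c_c = 151/607.7 = 0.248.
Since ζ < 1 the system is underdamped.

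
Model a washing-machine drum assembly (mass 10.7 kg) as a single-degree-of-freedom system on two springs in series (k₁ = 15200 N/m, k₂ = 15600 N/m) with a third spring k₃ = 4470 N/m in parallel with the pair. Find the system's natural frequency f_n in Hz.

5.37 Hz

Series pair: k_s = k₁k₂/(k₁+k₂) = (15200)(15600)/(15200 + 15600) = 7699 N/m. In parallel with k₃: k_eq = 7699 + 4470 = 12170 N/m.
ω_n = √(k_eq/m) = √(12170/10.7) = √1137 = 33.72 rad/s.
f_n = ω_n/(2π) = 33.72/6.283 = 5.367 Hz.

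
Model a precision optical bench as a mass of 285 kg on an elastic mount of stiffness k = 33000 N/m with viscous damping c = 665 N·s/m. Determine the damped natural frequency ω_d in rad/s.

ω_n = √(k/m) = √(33000/285) = 10.76 rad/s.
Critical damping c_c = 2√(k·m) = 2√(33000 × 285) = 6134 N·s/m, so ζ = c/c_c = 665/6134 = 0.1084.
ω_d = ω_n√(1 − ζ²) = 10.76 × √(1 − 0.0118) = 10.70 rad/s.

10.7 rad/s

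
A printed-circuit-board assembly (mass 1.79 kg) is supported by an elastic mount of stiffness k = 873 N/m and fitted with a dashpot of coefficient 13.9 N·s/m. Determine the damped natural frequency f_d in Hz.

ω_n = √(k/m) = √(873.0/1.79) = 22.08 rad/s.
Critical damping c_c = 2√(k·m) = 2√(873.0 × 1.79) = 79.06 N·s/m, so ζ = c/c_c = 13.9/79.06 = 0.1758.
ω_d = ω_n√(1 − ζ²) = 22.08 × √(1 − 0.0309) = 21.74 rad/s.
f_d = ω_d/(2π) = 3.460 Hz.

3.46 Hz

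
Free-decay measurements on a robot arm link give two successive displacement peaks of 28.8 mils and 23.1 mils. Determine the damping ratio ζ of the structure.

0.0351

Logarithmic decrement δ = (1/n)·ln(x₀/x_n) = (1/1)·ln(28.8/23.1) = (1/1)·ln(1.247) = 0.2205.
ζ = δ/√(4π² + δ²) = 0.2205/√(39.48 + 0.0486) = 0.2205/6.287 = 0.03508.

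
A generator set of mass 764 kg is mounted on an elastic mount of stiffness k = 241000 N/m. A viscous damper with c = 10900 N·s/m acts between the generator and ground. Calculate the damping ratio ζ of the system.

ω_n = √(k/m) = √(241000/764) = 17.76 rad/s.
Critical damping c_c = 2√(k·m) = 2√(241000 × 764) = 27140 N·s/m, so ζ = c/c_c = 10900/27140 = 0.4016.

0.402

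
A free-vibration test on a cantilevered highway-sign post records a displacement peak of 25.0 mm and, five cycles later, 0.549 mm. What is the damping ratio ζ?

0.121

Logarithmic decrement δ = (1/n)·ln(x₀/x_n) = (1/5)·ln(25.0/0.549) = (1/5)·ln(45.54) = 0.7637.
ζ = δ/√(4π² + δ²) = 0.7637/√(39.48 + 0.583) = 0.7637/6.329 = 0.1207.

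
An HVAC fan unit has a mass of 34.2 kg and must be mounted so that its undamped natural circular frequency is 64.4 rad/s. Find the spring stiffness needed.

k = m·ω_n² = 34.2 × 64.40² = 34.2 × 4147 = 141800 N/m.

142000 N/m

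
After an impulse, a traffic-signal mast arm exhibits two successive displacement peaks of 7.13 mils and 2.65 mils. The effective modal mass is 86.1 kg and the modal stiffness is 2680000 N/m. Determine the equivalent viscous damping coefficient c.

Logarithmic decrement δ = (1/n)·ln(x₀/x_n) = (1/1)·ln(7.13/2.65) = (1/1)·ln(2.691) = 0.9898.
ζ = δ/√(4π² + δ²) = 0.9898/√(39.48 + 0.980) = 0.9898/6.361 = 0.1556.
c = ζ · 2√(km) = 0.1556 × 2√(2680000 × 86.1) = 0.1556 × 30380 = 4727 N·s/m.

4730 N·s/m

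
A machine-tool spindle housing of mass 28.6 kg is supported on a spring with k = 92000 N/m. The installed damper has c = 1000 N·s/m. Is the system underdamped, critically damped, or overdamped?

underdamped

c_c = 2√(k·m) = 3244 N·s/m; ζ = c/c_c = 1000/3244 = 0.308.
Since ζ < 1 the system is underdamped.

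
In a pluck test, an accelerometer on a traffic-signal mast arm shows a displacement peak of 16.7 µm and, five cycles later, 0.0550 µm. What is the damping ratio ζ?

0.179

Logarithmic decrement δ = (1/n)·ln(x₀/x_n) = (1/5)·ln(16.7/0.0550) = (1/5)·ln(303.6) = 1.143.
ζ = δ/√(4π² + δ²) = 1.143/√(39.48 + 1.31) = 1.143/6.386 = 0.1790.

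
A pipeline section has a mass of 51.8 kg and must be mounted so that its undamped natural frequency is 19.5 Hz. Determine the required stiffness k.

778000 N/m

ω_n = 2πf_n = 2π × 19.5 = 122.5 rad/s.
k = m·ω_n² = 51.8 × 122.5² = 51.8 × 15010 = 777600 N/m.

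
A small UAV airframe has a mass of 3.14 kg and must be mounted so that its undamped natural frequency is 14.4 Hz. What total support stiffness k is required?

25700 N/m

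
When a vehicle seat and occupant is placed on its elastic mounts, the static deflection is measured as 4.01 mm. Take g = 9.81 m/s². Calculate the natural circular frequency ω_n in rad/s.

49.5 rad/s

ω_n = √(g/δ_st) = √(9.81/0.00401) = √2446 = 49.46 rad/s.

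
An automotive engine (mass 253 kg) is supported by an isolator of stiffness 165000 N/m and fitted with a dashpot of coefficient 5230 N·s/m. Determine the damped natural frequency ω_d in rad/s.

ω_n = √(k/m) = √(165000/253) = 25.54 rad/s.
Critical damping c_c = 2√(k·m) = 2√(165000 × 253) = 12920 N·s/m, so ζ = c/c_c = 5230/12920 = 0.4047.
ω_d = ω_n√(1 − ζ²) = 25.54 × √(1 − 0.164) = 23.35 rad/s.

23.4 rad/s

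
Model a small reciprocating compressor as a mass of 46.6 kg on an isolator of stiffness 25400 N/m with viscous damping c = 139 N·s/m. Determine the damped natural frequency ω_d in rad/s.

23.3 rad/s

ω_n = √(k/m) = √(25400/46.6) = 23.35 rad/s.
Critical damping c_c = 2√(k·m) = 2√(25400 × 46.6) = 2176 N·s/m, so ζ = c/c_c = 139/2176 = 0.06388.
ω_d = ω_n√(1 − ζ²) = 23.35 × √(1 − 0.00408) = 23.30 rad/s.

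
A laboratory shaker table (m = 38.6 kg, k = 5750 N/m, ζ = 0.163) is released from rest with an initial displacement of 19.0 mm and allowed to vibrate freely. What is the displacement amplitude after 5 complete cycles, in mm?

0.106 mm

Logarithmic decrement δ = 2πζ/√(1 − ζ²) = 2π × 0.1630/√(1 − 0.0266) = 1.038.
After n cycles, x_n/x₀ = e^(−nδ), so x_5 = 19.0 × e^(−5 × 1.038) = 19.0 × 0.005571 = 0.1058 mm.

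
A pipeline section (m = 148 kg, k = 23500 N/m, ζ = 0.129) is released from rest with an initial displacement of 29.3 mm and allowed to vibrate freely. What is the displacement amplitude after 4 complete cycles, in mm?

1.11 mm

Logarithmic decrement δ = 2πζ/√(1 − ζ²) = 2π × 0.1290/√(1 − 0.0166) = 0.8174.
After n cycles, x_n/x₀ = e^(−nδ), so x_4 = 29.3 × e^(−4 × 0.8174) = 29.3 × 0.03803 = 1.114 mm.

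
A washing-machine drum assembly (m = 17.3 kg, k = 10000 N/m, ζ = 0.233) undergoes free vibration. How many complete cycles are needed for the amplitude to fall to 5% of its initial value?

2 cycles

Logarithmic decrement δ = 2πζ/√(1 − ζ²) = 2π × 0.2330/√(1 − 0.0543) = 1.505.
x_n/x₀ = e^(−nδ) ≤ 0.05; take ln: n ≥ ln(1/0.05)/δ = 2.996/1.505 = 1.990.
So 2 complete cycles are required.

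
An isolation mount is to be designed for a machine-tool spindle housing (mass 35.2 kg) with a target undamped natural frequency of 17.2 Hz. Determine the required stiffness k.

411000 N/m

ω_n = 2πf_n = 2π × 17.2 = 108.1 rad/s.
k = m·ω_n² = 35.2 × 108.1² = 35.2 × 11680 = 411100 N/m.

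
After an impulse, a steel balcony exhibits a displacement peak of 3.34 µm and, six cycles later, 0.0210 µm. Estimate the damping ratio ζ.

Logarithmic decrement δ = (1/n)·ln(x₀/x_n) = (1/6)·ln(3.34/0.0210) = (1/6)·ln(159.0) = 0.8449.
ζ = δ/√(4π² + δ²) = 0.8449/√(39.48 + 0.714) = 0.8449/6.340 = 0.1333.

0.133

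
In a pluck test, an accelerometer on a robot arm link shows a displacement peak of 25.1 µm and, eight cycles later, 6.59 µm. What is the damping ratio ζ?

Logarithmic decrement δ = (1/n)·ln(x₀/x_n) = (1/8)·ln(25.1/6.59) = (1/8)·ln(3.809) = 0.1672.
ζ = δ/√(4π² + δ²) = 0.1672/√(39.48 + 0.0279) = 0.1672/6.285 = 0.02660.

0.0266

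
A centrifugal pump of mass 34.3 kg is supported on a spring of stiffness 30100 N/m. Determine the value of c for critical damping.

c_c = 2√(k·m) = 2√(30100 × 34.3) = 2 × 1016 = 2032 N·s/m.

2030 N·s/m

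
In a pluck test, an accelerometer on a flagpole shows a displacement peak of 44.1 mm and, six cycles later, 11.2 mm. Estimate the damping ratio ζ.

Logarithmic decrement δ = (1/n)·ln(x₀/x_n) = (1/6)·ln(44.1/11.2) = (1/6)·ln(3.938) = 0.2284.
ζ = δ/√(4π² + δ²) = 0.2284/√(39.48 + 0.0522) = 0.2284/6.287 = 0.03633.

0.0363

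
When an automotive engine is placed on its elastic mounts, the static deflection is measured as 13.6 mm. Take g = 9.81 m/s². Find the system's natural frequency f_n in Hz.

4.27 Hz

ω_n = √(g/δ_st) = √(9.81/0.0136) = √721.3 = 26.86 rad/s.
f_n = ω_n/(2π) = 26.86/6.283 = 4.274 Hz.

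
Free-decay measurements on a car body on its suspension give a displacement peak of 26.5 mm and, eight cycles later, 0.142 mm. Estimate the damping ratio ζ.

0.103

Logarithmic decrement δ = (1/n)·ln(x₀/x_n) = (1/8)·ln(26.5/0.142) = (1/8)·ln(186.6) = 0.6536.
ζ = δ/√(4π² + δ²) = 0.6536/√(39.48 + 0.427) = 0.6536/6.317 = 0.1035.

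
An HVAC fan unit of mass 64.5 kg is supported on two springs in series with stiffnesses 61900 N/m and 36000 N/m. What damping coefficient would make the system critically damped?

Series springs: 1/k_eq = 1/61900 + 1/36000 = 4.393×10^-5, so k_eq = 22760 N/m.
c_c = 2√(k_eq·m) = 2√(22760 × 64.5) = 2 × 1212 = 2423 N·s/m.

2420 N·s/m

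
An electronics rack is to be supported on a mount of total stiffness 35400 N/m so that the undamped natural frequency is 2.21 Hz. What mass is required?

184 kg

ω_n = 2πf_n = 2π × 2.21 = 13.89 rad/s.
m = k/ω_n² = 35400/13.89² = 35400/192.8 = 183.6 kg.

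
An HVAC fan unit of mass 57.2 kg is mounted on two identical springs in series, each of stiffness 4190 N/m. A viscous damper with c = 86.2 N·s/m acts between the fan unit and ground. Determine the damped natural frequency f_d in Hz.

0.956 Hz

Series springs: 1/k_eq = 2/4190, so k_eq = 4190/2 = 2095 N/m.
ω_n = √(k_eq/m) = √(2095/57.2) = 6.052 rad/s.
Critical damping c_c = 2√(k_eq·m) = 2√(2095 × 57.2) = 692.3 N·s/m, so ζ = c/c_c = 86.2/692.3 = 0.1245.
ω_d = ω_n√(1 − ζ²) = 6.052 × √(1 − 0.0155) = 6.005 rad/s.
f_d = ω_d/(2π) = 0.9557 Hz.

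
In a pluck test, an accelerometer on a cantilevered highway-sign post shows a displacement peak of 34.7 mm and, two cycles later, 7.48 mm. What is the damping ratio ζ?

0.121

Logarithmic decrement δ = (1/n)·ln(x₀/x_n) = (1/2)·ln(34.7/7.48) = (1/2)·ln(4.639) = 0.7673.
ζ = δ/√(4π² + δ²) = 0.7673/√(39.48 + 0.589) = 0.7673/6.330 = 0.1212.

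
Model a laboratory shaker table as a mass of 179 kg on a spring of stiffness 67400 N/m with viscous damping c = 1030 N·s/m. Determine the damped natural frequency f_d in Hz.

ω_n = √(k/m) = √(67400/179) = 19.40 rad/s.
Critical damping c_c = 2√(k·m) = 2√(67400 × 179) = 6947 N·s/m, so ζ = c/c_c = 1030/6947 = 0.1483.
ω_d = ω_n√(1 − ζ²) = 19.40 × √(1 − 0.0220) = 19.19 rad/s.
f_d = ω_d/(2π) = 3.054 Hz.

3.05 Hz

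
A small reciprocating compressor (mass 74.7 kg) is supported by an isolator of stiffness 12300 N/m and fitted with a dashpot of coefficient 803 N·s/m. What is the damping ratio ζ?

ω_n = √(k/m) = √(12300/74.7) = 12.83 rad/s.
Critical damping c_c = 2√(k·m) = 2√(12300 × 74.7) = 1917 N·s/m, so ζ = c/c_c = 803/1917 = 0.4189.

0.419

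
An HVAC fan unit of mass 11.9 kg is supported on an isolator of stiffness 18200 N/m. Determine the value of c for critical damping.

931 N·s/m

c_c = 2√(k·m) = 2√(18200 × 11.9) = 2 × 465.4 = 930.8 N·s/m.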